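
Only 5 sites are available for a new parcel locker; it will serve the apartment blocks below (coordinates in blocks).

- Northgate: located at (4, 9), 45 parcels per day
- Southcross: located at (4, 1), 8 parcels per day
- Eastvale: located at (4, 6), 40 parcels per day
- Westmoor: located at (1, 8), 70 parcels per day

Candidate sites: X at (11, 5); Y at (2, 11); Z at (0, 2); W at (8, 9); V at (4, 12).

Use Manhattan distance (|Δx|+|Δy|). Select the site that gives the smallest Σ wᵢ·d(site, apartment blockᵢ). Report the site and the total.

Total weighted distance at each candidate:
  X (11, 5): total = 1813
  Y (2, 11): total = 836
  Z (0, 2): total = 1345
  W (8, 9): total = 1116
  V (4, 12): total = 953
Minimum is at Y with total 836 blocks.

Y, total 836 blocks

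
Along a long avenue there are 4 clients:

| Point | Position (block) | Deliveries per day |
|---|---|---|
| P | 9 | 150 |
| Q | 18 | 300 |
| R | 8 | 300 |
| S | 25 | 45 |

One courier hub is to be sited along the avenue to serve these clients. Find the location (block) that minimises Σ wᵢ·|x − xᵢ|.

x = 9

For a sum of weighted absolute distances on a line, the optimum is the weighted median (not the mean). Total weight W = 795; half-weight = 397.5.
Sort by position and accumulate weight:
  block 8 (R, w=300) → cum 300
  block 9 (P, w=150) → cum 450  ≥ 397.5 → median here
  block 18 (Q, w=300) → cum 750
  block 25 (S, w=45) → cum 795
Optimal location: block 9.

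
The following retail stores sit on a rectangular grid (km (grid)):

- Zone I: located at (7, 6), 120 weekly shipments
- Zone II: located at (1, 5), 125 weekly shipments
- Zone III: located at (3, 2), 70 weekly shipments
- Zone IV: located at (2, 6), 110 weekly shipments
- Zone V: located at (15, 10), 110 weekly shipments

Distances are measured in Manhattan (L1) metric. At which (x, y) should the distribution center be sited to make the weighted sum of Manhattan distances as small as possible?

(3, 6)

Manhattan distance separates: Σwᵢ(|x−xᵢ|+|y−yᵢ|) = Σwᵢ|x−xᵢ| + Σwᵢ|y−yᵢ|, so x and y are optimised independently as 1-D weighted medians.
Total weight W = 535; half = 267.5.
x-coordinate, sorted with cumulative weight:
  x=1 (Zone II, w=125) cum 125
  x=2 (Zone IV, w=110) cum 235
  x=3 (Zone III, w=70) cum 305  ← median
  x=7 (Zone I, w=120) cum 425
  x=15 (Zone V, w=110) cum 535
⇒ x* = 3
y-coordinate, sorted with cumulative weight:
  y=2 (Zone III, w=70) cum 70
  y=5 (Zone II, w=125) cum 195
  y=6 (Zone I, w=120) cum 315  ← median
  y=6 (Zone IV, w=110) cum 425
  y=10 (Zone V, w=110) cum 535
⇒ y* = 6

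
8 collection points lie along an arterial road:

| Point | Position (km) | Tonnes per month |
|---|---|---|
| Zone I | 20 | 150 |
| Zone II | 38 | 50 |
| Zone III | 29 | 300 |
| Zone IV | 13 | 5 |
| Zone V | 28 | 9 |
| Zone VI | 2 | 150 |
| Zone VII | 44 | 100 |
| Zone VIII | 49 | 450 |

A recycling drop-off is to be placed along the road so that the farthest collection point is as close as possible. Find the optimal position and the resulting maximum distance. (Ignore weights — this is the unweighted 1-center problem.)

location 25.5, max distance 23.5

The 1-center on a line is the midpoint of the two extreme points: leftmost at 2, rightmost at 49.
Optimal location = (2 + 49)/2 = 25.5; maximum distance = (49 − 2)/2 = 23.5.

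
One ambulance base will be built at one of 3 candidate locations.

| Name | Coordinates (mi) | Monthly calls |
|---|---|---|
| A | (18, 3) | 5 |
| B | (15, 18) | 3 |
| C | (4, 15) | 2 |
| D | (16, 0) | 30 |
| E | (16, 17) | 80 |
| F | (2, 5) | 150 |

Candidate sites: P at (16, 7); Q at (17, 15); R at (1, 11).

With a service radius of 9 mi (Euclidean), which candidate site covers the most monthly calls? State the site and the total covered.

R, covering 152

Coverage radius r = 9 mi; a point is covered iff (Δx)²+(Δy)² ≤ 9² = 81.
  P (16, 7): covers {A, D} → 35
  Q (17, 15): covers {B, E} → 83
  R (1, 11): covers {C, F} → 152
Maximum coverage at R: 152 monthly calls.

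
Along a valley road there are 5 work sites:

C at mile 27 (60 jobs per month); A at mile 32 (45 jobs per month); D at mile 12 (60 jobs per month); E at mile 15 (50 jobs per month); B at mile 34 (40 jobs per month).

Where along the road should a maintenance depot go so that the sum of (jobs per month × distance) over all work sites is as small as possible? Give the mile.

For a sum of weighted absolute distances on a line, the optimum is the weighted median (not the mean). Total weight W = 255; half-weight = 127.5.
Sort by position and accumulate weight:
  mile 12 (D, w=60) → cum 60
  mile 15 (E, w=50) → cum 110
  mile 27 (C, w=60) → cum 170  ≥ 127.5 → median here
  mile 32 (A, w=45) → cum 215
  mile 34 (B, w=40) → cum 255
Optimal location: mile 27.

x = 27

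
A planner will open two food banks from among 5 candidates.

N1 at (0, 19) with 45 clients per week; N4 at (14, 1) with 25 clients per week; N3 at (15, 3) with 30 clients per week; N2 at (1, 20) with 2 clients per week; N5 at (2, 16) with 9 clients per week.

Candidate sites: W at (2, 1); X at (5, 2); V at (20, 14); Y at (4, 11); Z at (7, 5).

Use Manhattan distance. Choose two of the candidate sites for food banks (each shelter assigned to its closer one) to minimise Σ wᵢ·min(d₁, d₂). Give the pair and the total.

Evaluate every pair (each demand assigned to the nearer of the two):
  {Y, Z}: total = 1202
  {X, Y}: total = 1207
  {W, Y}: total = 1377
  {V, Y}: total = 1582
  {W, Z}: total = 1650
  {W, X}: total = 1655
  {X, Z}: total = 1681
  {V, Z}: total = 1706
  {X, V}: total = 1767
  {W, V}: total = 1825
Best pair: {Y, Z} with total 1202.

{Y, Z}, total 1202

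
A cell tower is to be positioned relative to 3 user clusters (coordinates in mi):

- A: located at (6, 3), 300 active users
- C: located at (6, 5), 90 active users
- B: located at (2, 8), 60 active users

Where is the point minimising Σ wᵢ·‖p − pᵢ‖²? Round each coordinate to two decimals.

(5.47, 4.07)

The minimiser of Σwᵢ‖p−pᵢ‖² is the weighted centroid p* = (Σwᵢpᵢ)/(Σwᵢ).
Σwᵢ = 450.
Σwᵢxᵢ = 300·6 + 90·6 + 60·2 = 2460.
Σwᵢyᵢ = 300·3 + 90·5 + 60·8 = 1830.
x* = 2460/450 = 5.47, y* = 1830/450 = 4.07.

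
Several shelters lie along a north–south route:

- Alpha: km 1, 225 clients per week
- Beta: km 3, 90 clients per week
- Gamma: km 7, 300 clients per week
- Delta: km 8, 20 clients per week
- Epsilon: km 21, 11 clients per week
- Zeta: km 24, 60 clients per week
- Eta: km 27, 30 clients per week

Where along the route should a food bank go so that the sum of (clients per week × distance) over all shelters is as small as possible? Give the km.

x = 7

For a sum of weighted absolute distances on a line, the optimum is the weighted median (not the mean). Total weight W = 736; half-weight = 368.
Sort by position and accumulate weight:
  km 1 (Alpha, w=225) → cum 225
  km 3 (Beta, w=90) → cum 315
  km 7 (Gamma, w=300) → cum 615  ≥ 368 → median here
  km 8 (Delta, w=20) → cum 635
  km 21 (Epsilon, w=11) → cum 646
  km 24 (Zeta, w=60) → cum 706
  km 27 (Eta, w=30) → cum 736
Optimal location: km 7.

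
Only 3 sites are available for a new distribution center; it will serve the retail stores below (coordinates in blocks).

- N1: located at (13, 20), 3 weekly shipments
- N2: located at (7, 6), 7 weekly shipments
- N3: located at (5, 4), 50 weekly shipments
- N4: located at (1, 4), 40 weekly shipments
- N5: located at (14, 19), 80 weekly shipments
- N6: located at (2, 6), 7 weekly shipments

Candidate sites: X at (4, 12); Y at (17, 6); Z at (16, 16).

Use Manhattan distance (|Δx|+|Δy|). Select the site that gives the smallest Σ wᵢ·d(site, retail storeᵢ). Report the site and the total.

X, total 2420 blocks

Total weighted distance at each candidate:
  X (4, 12): total = 2420
  Y (17, 6): total = 2929
  Z (16, 16): total = 2952
Minimum is at X with total 2420 blocks.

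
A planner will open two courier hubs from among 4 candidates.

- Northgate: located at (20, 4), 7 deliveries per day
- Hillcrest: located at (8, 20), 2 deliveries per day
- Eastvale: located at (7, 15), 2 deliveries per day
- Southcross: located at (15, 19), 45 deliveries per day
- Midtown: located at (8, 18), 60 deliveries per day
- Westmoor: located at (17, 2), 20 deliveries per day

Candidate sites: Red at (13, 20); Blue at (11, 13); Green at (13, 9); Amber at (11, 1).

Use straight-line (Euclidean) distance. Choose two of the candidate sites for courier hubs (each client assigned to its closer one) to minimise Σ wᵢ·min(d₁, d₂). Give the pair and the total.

Evaluate every pair (each demand assigned to the nearer of the two):
  {Red, Amber}: total = 637.4
  {Red, Green}: total = 670.8
  {Red, Blue}: total = 782.4
  {Blue, Amber}: total = 886.6
  {Blue, Green}: total = 920.0
  {Green, Amber}: total = 1299.7
Best pair: {Red, Amber} with total 637.4.

{Red, Amber}, total 637.4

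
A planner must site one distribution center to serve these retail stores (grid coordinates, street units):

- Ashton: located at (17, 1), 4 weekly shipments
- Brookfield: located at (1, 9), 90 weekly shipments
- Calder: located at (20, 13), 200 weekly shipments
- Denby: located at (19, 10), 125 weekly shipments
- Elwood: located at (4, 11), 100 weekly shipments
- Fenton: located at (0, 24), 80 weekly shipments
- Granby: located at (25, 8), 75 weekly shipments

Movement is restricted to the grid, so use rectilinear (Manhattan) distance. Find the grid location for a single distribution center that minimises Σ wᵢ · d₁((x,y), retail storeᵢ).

Manhattan distance separates: Σwᵢ(|x−xᵢ|+|y−yᵢ|) = Σwᵢ|x−xᵢ| + Σwᵢ|y−yᵢ|, so x and y are optimised independently as 1-D weighted medians.
Total weight W = 674; half = 337.
x-coordinate, sorted with cumulative weight:
  x=0 (Fenton, w=80) cum 80
  x=1 (Brookfield, w=90) cum 170
  x=4 (Elwood, w=100) cum 270
  x=17 (Ashton, w=4) cum 274
  x=19 (Denby, w=125) cum 399  ← median
  x=20 (Calder, w=200) cum 599
  x=25 (Granby, w=75) cum 674
⇒ x* = 19
y-coordinate, sorted with cumulative weight:
  y=1 (Ashton, w=4) cum 4
  y=8 (Granby, w=75) cum 79
  y=9 (Brookfield, w=90) cum 169
  y=10 (Denby, w=125) cum 294
  y=11 (Elwood, w=100) cum 394  ← median
  y=13 (Calder, w=200) cum 594
  y=24 (Fenton, w=80) cum 674
⇒ y* = 11

(19, 11)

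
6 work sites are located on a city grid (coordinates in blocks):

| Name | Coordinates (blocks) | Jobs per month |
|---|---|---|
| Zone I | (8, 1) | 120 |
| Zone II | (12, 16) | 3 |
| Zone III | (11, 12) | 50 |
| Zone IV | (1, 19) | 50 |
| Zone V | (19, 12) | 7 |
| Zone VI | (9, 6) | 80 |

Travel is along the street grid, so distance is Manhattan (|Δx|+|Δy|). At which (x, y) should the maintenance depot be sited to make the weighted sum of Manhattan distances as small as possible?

(8, 6)

Manhattan distance separates: Σwᵢ(|x−xᵢ|+|y−yᵢ|) = Σwᵢ|x−xᵢ| + Σwᵢ|y−yᵢ|, so x and y are optimised independently as 1-D weighted medians.
Total weight W = 310; half = 155.
x-coordinate, sorted with cumulative weight:
  x=1 (Zone IV, w=50) cum 50
  x=8 (Zone I, w=120) cum 170  ← median
  x=9 (Zone VI, w=80) cum 250
  x=11 (Zone III, w=50) cum 300
  x=12 (Zone II, w=3) cum 303
  x=19 (Zone V, w=7) cum 310
⇒ x* = 8
y-coordinate, sorted with cumulative weight:
  y=1 (Zone I, w=120) cum 120
  y=6 (Zone VI, w=80) cum 200  ← median
  y=12 (Zone III, w=50) cum 250
  y=12 (Zone V, w=7) cum 257
  y=16 (Zone II, w=3) cum 260
  y=19 (Zone IV, w=50) cum 310
⇒ y* = 6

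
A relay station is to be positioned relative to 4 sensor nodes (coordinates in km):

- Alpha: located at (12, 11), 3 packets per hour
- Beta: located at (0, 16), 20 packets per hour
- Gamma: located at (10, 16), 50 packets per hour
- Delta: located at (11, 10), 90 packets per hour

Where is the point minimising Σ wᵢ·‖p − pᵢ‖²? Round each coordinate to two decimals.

The minimiser of Σwᵢ‖p−pᵢ‖² is the weighted centroid p* = (Σwᵢpᵢ)/(Σwᵢ).
Σwᵢ = 163.
Σwᵢxᵢ = 3·12 + 20·0 + 50·10 + 90·11 = 1526.
Σwᵢyᵢ = 3·11 + 20·16 + 50·16 + 90·10 = 2053.
x* = 1526/163 = 9.36, y* = 2053/163 = 12.60.

(9.36, 12.60)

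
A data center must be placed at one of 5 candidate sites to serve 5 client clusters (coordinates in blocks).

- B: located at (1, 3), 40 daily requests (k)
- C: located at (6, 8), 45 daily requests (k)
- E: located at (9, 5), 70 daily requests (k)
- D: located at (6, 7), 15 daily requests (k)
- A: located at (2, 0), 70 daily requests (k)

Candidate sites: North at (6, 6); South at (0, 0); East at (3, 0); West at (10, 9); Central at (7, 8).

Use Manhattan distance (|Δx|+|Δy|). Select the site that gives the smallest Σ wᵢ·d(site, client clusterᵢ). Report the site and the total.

North, total 1405 blocks

Total weighted distance at each candidate:
  North (6, 6): total = 1405
  South (0, 0): total = 2105
  East (3, 0): total = 1685
  West (10, 9): total = 2455
  Central (7, 8): total = 1775
Minimum is at North with total 1405 blocks.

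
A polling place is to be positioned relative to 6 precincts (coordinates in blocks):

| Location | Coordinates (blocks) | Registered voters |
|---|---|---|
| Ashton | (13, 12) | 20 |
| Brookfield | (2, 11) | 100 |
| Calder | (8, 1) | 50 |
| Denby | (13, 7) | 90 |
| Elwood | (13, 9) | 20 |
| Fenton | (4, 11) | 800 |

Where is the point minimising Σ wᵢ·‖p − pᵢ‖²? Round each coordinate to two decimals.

The minimiser of Σwᵢ‖p−pᵢ‖² is the weighted centroid p* = (Σwᵢpᵢ)/(Σwᵢ).
Σwᵢ = 1080.
Σwᵢxᵢ = 20·13 + 100·2 + 50·8 + 90·13 + 20·13 + 800·4 = 5490.
Σwᵢyᵢ = 20·12 + 100·11 + 50·1 + 90·7 + 20·9 + 800·11 = 11000.
x* = 5490/1080 = 5.08, y* = 11000/1080 = 10.19.

(5.08, 10.19)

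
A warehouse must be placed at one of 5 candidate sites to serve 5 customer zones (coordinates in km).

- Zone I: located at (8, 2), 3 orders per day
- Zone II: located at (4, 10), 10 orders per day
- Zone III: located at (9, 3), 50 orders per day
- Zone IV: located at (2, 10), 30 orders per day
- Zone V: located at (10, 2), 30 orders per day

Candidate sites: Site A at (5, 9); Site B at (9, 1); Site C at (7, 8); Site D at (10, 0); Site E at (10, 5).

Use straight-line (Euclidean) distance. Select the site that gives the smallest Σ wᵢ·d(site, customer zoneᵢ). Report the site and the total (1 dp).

Site E, total 573.7 km

Total weighted distance at each candidate:
  Site A (5, 9): total = 750.5
  Site B (9, 1): total = 591.7
  Site C (7, 8): total = 686.4
  Site D (10, 0): total = 727.4
  Site E (10, 5): total = 573.7
Minimum is at Site E with total 573.7 km.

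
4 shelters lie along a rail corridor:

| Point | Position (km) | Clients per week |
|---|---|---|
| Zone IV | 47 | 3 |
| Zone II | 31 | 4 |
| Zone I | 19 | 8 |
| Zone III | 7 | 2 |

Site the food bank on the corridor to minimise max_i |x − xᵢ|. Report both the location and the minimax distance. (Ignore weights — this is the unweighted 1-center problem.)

location 27, max distance 20

The 1-center on a line is the midpoint of the two extreme points: leftmost at 7, rightmost at 47.
Optimal location = (7 + 47)/2 = 27; maximum distance = (47 − 7)/2 = 20.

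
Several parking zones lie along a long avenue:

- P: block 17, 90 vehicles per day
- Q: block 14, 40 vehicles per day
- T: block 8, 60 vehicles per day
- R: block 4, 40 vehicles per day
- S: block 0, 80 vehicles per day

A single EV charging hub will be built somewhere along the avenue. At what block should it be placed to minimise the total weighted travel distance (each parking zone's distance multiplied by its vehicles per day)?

For a sum of weighted absolute distances on a line, the optimum is the weighted median (not the mean). Total weight W = 310; half-weight = 155.
Sort by position and accumulate weight:
  block 0 (S, w=80) → cum 80
  block 4 (R, w=40) → cum 120
  block 8 (T, w=60) → cum 180  ≥ 155 → median here
  block 14 (Q, w=40) → cum 220
  block 17 (P, w=90) → cum 310
Optimal location: block 8.

x = 8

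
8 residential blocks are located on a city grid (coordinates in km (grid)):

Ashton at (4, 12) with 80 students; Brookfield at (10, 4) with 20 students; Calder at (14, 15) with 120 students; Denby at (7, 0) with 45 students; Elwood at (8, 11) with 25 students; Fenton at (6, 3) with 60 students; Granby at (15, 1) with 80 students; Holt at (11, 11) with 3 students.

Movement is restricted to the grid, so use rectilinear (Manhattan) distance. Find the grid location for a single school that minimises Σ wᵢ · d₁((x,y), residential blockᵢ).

(10, 11)

Manhattan distance separates: Σwᵢ(|x−xᵢ|+|y−yᵢ|) = Σwᵢ|x−xᵢ| + Σwᵢ|y−yᵢ|, so x and y are optimised independently as 1-D weighted medians.
Total weight W = 433; half = 216.5.
x-coordinate, sorted with cumulative weight:
  x=4 (Ashton, w=80) cum 80
  x=6 (Fenton, w=60) cum 140
  x=7 (Denby, w=45) cum 185
  x=8 (Elwood, w=25) cum 210
  x=10 (Brookfield, w=20) cum 230  ← median
  x=11 (Holt, w=3) cum 233
  x=14 (Calder, w=120) cum 353
  x=15 (Granby, w=80) cum 433
⇒ x* = 10
y-coordinate, sorted with cumulative weight:
  y=0 (Denby, w=45) cum 45
  y=1 (Granby, w=80) cum 125
  y=3 (Fenton, w=60) cum 185
  y=4 (Brookfield, w=20) cum 205
  y=11 (Elwood, w=25) cum 230  ← median
  y=11 (Holt, w=3) cum 233
  y=12 (Ashton, w=80) cum 313
  y=15 (Calder, w=120) cum 433
⇒ y* = 11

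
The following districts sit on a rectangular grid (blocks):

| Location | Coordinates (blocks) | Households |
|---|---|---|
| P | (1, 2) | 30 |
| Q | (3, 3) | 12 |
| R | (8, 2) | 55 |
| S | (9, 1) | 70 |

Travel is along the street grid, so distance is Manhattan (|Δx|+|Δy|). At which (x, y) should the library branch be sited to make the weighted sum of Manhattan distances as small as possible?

(8, 2)

Manhattan distance separates: Σwᵢ(|x−xᵢ|+|y−yᵢ|) = Σwᵢ|x−xᵢ| + Σwᵢ|y−yᵢ|, so x and y are optimised independently as 1-D weighted medians.
Total weight W = 167; half = 83.5.
x-coordinate, sorted with cumulative weight:
  x=1 (P, w=30) cum 30
  x=3 (Q, w=12) cum 42
  x=8 (R, w=55) cum 97  ← median
  x=9 (S, w=70) cum 167
⇒ x* = 8
y-coordinate, sorted with cumulative weight:
  y=1 (S, w=70) cum 70
  y=2 (P, w=30) cum 100  ← median
  y=2 (R, w=55) cum 155
  y=3 (Q, w=12) cum 167
⇒ y* = 2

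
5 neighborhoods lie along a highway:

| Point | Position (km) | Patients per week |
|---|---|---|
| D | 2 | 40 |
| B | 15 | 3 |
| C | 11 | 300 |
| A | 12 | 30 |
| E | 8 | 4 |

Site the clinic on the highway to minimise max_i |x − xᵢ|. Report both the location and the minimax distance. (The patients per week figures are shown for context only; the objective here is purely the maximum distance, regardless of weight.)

location 8.5, max distance 6.5

The 1-center on a line is the midpoint of the two extreme points: leftmost at 2, rightmost at 15.
Optimal location = (2 + 15)/2 = 8.5; maximum distance = (15 − 2)/2 = 6.5.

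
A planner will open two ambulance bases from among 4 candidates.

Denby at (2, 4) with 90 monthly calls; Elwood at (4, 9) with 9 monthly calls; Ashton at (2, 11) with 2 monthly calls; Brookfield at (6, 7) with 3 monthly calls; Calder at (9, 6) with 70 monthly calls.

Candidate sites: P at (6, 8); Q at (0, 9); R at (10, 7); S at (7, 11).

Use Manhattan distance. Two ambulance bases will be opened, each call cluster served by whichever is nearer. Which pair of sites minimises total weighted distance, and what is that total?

{Q, R}, total 826

Evaluate every pair (each demand assigned to the nearer of the two):
  {Q, R}: total = 826
  {P, R}: total = 904
  {P, Q}: total = 1018
  {P, S}: total = 1110
  {Q, S}: total = 1179
  {R, S}: total = 1197
Best pair: {Q, R} with total 826.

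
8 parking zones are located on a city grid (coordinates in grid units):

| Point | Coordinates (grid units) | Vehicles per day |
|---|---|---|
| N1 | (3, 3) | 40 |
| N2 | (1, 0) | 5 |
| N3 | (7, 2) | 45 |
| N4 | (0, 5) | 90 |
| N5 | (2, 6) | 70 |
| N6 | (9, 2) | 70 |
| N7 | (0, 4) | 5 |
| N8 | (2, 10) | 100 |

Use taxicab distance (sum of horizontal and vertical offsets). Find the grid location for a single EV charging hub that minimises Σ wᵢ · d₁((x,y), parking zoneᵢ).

(2, 5)

Manhattan distance separates: Σwᵢ(|x−xᵢ|+|y−yᵢ|) = Σwᵢ|x−xᵢ| + Σwᵢ|y−yᵢ|, so x and y are optimised independently as 1-D weighted medians.
Total weight W = 425; half = 212.5.
x-coordinate, sorted with cumulative weight:
  x=0 (N4, w=90) cum 90
  x=0 (N7, w=5) cum 95
  x=1 (N2, w=5) cum 100
  x=2 (N5, w=70) cum 170
  x=2 (N8, w=100) cum 270  ← median
  x=3 (N1, w=40) cum 310
  x=7 (N3, w=45) cum 355
  x=9 (N6, w=70) cum 425
⇒ x* = 2
y-coordinate, sorted with cumulative weight:
  y=0 (N2, w=5) cum 5
  y=2 (N3, w=45) cum 50
  y=2 (N6, w=70) cum 120
  y=3 (N1, w=40) cum 160
  y=4 (N7, w=5) cum 165
  y=5 (N4, w=90) cum 255  ← median
  y=6 (N5, w=70) cum 325
  y=10 (N8, w=100) cum 425
⇒ y* = 5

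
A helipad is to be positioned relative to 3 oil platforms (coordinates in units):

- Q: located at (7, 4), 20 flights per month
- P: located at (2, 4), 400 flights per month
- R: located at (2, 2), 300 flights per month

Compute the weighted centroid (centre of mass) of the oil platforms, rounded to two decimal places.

The minimiser of Σwᵢ‖p−pᵢ‖² is the weighted centroid p* = (Σwᵢpᵢ)/(Σwᵢ).
Σwᵢ = 720.
Σwᵢxᵢ = 20·7 + 400·2 + 300·2 = 1540.
Σwᵢyᵢ = 20·4 + 400·4 + 300·2 = 2280.
x* = 1540/720 = 2.14, y* = 2280/720 = 3.17.

(2.14, 3.17)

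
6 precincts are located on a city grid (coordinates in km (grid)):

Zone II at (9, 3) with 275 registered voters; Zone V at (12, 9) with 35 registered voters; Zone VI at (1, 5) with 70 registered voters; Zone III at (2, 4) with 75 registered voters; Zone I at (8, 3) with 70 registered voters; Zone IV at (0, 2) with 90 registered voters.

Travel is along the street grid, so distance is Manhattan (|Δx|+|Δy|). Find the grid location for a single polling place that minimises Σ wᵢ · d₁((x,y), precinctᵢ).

Manhattan distance separates: Σwᵢ(|x−xᵢ|+|y−yᵢ|) = Σwᵢ|x−xᵢ| + Σwᵢ|y−yᵢ|, so x and y are optimised independently as 1-D weighted medians.
Total weight W = 615; half = 307.5.
x-coordinate, sorted with cumulative weight:
  x=0 (Zone IV, w=90) cum 90
  x=1 (Zone VI, w=70) cum 160
  x=2 (Zone III, w=75) cum 235
  x=8 (Zone I, w=70) cum 305
  x=9 (Zone II, w=275) cum 580  ← median
  x=12 (Zone V, w=35) cum 615
⇒ x* = 9
y-coordinate, sorted with cumulative weight:
  y=2 (Zone IV, w=90) cum 90
  y=3 (Zone II, w=275) cum 365  ← median
  y=3 (Zone I, w=70) cum 435
  y=4 (Zone III, w=75) cum 510
  y=5 (Zone VI, w=70) cum 580
  y=9 (Zone V, w=35) cum 615
⇒ y* = 3

(9, 3)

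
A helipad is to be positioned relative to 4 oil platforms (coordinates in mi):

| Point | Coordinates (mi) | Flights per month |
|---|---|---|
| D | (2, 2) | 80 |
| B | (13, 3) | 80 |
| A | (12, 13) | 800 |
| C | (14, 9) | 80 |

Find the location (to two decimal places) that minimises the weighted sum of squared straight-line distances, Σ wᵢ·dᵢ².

(11.46, 11.08)

The minimiser of Σwᵢ‖p−pᵢ‖² is the weighted centroid p* = (Σwᵢpᵢ)/(Σwᵢ).
Σwᵢ = 1040.
Σwᵢxᵢ = 80·2 + 80·13 + 800·12 + 80·14 = 11920.
Σwᵢyᵢ = 80·2 + 80·3 + 800·13 + 80·9 = 11520.
x* = 11920/1040 = 11.46, y* = 11520/1040 = 11.08.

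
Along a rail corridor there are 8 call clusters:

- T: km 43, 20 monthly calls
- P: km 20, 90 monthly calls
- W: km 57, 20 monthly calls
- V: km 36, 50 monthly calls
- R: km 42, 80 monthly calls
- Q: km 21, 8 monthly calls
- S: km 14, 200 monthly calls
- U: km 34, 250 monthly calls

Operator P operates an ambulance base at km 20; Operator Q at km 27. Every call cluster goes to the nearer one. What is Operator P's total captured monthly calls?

298

The indifferent point is the midpoint (20+27)/2 = 23.5; call clusters left of it (closer to Operator P at 20) go to Operator P, those right go to Operator Q.
  S at 14 (w=200) → Operator P
  P at 20 (w=90) → Operator P
  Q at 21 (w=8) → Operator P
  U at 34 (w=250) → Operator Q
  V at 36 (w=50) → Operator Q
  R at 42 (w=80) → Operator Q
  T at 43 (w=20) → Operator Q
  W at 57 (w=20) → Operator Q
Operator P captures 298; Operator Q captures 420.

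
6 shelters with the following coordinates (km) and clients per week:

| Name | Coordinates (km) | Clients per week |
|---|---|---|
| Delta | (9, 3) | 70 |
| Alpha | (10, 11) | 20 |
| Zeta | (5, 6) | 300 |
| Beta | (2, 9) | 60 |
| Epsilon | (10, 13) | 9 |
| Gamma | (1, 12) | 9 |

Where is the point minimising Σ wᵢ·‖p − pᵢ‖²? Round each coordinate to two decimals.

The minimiser of Σwᵢ‖p−pᵢ‖² is the weighted centroid p* = (Σwᵢpᵢ)/(Σwᵢ).
Σwᵢ = 468.
Σwᵢxᵢ = 70·9 + 20·10 + 300·5 + 60·2 + 9·10 + 9·1 = 2549.
Σwᵢyᵢ = 70·3 + 20·11 + 300·6 + 60·9 + 9·13 + 9·12 = 2995.
x* = 2549/468 = 5.45, y* = 2995/468 = 6.40.

(5.45, 6.40)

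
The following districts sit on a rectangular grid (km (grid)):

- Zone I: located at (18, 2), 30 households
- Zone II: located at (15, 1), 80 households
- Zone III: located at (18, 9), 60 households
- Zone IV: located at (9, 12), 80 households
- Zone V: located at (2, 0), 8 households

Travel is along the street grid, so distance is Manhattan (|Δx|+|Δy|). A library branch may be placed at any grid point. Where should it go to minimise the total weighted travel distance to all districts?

Manhattan distance separates: Σwᵢ(|x−xᵢ|+|y−yᵢ|) = Σwᵢ|x−xᵢ| + Σwᵢ|y−yᵢ|, so x and y are optimised independently as 1-D weighted medians.
Total weight W = 258; half = 129.
x-coordinate, sorted with cumulative weight:
  x=2 (Zone V, w=8) cum 8
  x=9 (Zone IV, w=80) cum 88
  x=15 (Zone II, w=80) cum 168  ← median
  x=18 (Zone I, w=30) cum 198
  x=18 (Zone III, w=60) cum 258
⇒ x* = 15
y-coordinate, sorted with cumulative weight:
  y=0 (Zone V, w=8) cum 8
  y=1 (Zone II, w=80) cum 88
  y=2 (Zone I, w=30) cum 118
  y=9 (Zone III, w=60) cum 178  ← median
  y=12 (Zone IV, w=80) cum 258
⇒ y* = 9

(15, 9)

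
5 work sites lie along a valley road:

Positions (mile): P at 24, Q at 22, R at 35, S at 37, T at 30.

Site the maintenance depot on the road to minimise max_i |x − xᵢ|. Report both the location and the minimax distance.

location 29.5, max distance 7.5

The 1-center on a line is the midpoint of the two extreme points: leftmost at 22, rightmost at 37.
Optimal location = (22 + 37)/2 = 29.5; maximum distance = (37 − 22)/2 = 7.5.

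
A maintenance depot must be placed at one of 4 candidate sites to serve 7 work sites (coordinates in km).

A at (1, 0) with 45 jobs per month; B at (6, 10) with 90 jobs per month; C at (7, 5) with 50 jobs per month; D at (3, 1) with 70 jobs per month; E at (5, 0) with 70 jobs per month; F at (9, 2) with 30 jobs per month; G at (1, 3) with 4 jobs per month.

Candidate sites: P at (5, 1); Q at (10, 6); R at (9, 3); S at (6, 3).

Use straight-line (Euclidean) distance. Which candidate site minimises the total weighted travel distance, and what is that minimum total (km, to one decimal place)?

P, total 1575.7 km

Total weighted distance at each candidate:
  P (5, 1): total = 1575.7
  Q (10, 6): total = 2464.5
  R (9, 3): total = 2066.0
  S (6, 3): total = 1592.8
Minimum is at P with total 1575.7 km.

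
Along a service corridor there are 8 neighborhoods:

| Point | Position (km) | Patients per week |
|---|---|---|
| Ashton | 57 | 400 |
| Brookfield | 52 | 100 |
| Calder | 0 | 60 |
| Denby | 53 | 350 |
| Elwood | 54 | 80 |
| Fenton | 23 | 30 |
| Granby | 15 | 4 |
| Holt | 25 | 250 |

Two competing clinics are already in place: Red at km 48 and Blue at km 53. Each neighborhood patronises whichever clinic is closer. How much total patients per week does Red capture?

The indifferent point is the midpoint (48+53)/2 = 50.5; neighborhoods left of it (closer to Red at 48) go to Red, those right go to Blue.
  Calder at 0 (w=60) → Red
  Granby at 15 (w=4) → Red
  Fenton at 23 (w=30) → Red
  Holt at 25 (w=250) → Red
  Brookfield at 52 (w=100) → Blue
  Denby at 53 (w=350) → Blue
  Elwood at 54 (w=80) → Blue
  Ashton at 57 (w=400) → Blue
Red captures 344; Blue captures 930.

344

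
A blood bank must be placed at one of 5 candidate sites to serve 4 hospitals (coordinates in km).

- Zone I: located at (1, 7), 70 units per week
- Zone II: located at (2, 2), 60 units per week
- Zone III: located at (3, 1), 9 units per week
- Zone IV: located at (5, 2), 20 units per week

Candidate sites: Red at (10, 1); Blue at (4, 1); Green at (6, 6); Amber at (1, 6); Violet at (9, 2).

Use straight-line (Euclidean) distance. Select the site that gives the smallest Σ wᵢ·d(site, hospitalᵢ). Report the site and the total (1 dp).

Amber, total 479.0 km

Total weighted distance at each candidate:
  Red (10, 1): total = 1405.9
  Blue (4, 1): total = 641.0
  Green (6, 6): total = 831.3
  Amber (1, 6): total = 479.0
  Violet (9, 2): total = 1215.1
Minimum is at Amber with total 479.0 km.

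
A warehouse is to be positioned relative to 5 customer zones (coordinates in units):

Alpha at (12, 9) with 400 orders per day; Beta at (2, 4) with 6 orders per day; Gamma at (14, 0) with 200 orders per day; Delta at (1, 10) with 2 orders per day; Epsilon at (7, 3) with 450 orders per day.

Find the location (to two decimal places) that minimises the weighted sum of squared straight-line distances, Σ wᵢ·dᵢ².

The minimiser of Σwᵢ‖p−pᵢ‖² is the weighted centroid p* = (Σwᵢpᵢ)/(Σwᵢ).
Σwᵢ = 1058.
Σwᵢxᵢ = 400·12 + 6·2 + 200·14 + 2·1 + 450·7 = 10764.
Σwᵢyᵢ = 400·9 + 6·4 + 200·0 + 2·10 + 450·3 = 4994.
x* = 10764/1058 = 10.17, y* = 4994/1058 = 4.72.

(10.17, 4.72)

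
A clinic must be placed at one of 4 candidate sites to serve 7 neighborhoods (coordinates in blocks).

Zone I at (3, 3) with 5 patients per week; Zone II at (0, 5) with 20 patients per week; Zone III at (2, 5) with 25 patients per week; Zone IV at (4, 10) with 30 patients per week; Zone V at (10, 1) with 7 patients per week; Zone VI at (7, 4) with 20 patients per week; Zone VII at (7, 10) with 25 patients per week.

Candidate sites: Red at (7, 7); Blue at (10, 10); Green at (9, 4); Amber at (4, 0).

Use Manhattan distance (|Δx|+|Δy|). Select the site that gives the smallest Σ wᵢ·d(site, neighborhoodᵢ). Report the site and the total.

Total weighted distance at each candidate:
  Red (7, 7): total = 773
  Blue (10, 10): total = 1193
  Green (9, 4): total = 1033
  Amber (4, 0): total = 1189
Minimum is at Red with total 773 blocks.

Red, total 773 blocks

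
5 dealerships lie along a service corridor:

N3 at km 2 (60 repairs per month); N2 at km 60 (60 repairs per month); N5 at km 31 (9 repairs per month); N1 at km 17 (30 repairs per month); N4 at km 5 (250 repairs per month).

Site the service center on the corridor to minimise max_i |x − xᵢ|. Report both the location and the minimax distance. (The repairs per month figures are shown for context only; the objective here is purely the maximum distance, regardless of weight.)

The 1-center on a line is the midpoint of the two extreme points: leftmost at 2, rightmost at 60.
Optimal location = (2 + 60)/2 = 31; maximum distance = (60 − 2)/2 = 29.

location 31, max distance 29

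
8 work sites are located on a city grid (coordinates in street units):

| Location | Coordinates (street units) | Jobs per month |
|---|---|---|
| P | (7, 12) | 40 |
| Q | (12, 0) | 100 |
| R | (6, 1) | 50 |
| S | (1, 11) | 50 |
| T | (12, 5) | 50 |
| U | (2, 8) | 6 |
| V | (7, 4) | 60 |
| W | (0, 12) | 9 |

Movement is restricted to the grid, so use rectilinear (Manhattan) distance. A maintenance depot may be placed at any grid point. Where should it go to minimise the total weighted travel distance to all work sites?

Manhattan distance separates: Σwᵢ(|x−xᵢ|+|y−yᵢ|) = Σwᵢ|x−xᵢ| + Σwᵢ|y−yᵢ|, so x and y are optimised independently as 1-D weighted medians.
Total weight W = 365; half = 182.5.
x-coordinate, sorted with cumulative weight:
  x=0 (W, w=9) cum 9
  x=1 (S, w=50) cum 59
  x=2 (U, w=6) cum 65
  x=6 (R, w=50) cum 115
  x=7 (P, w=40) cum 155
  x=7 (V, w=60) cum 215  ← median
  x=12 (Q, w=100) cum 315
  x=12 (T, w=50) cum 365
⇒ x* = 7
y-coordinate, sorted with cumulative weight:
  y=0 (Q, w=100) cum 100
  y=1 (R, w=50) cum 150
  y=4 (V, w=60) cum 210  ← median
  y=5 (T, w=50) cum 260
  y=8 (U, w=6) cum 266
  y=11 (S, w=50) cum 316
  y=12 (P, w=40) cum 356
  y=12 (W, w=9) cum 365
⇒ y* = 4

(7, 4)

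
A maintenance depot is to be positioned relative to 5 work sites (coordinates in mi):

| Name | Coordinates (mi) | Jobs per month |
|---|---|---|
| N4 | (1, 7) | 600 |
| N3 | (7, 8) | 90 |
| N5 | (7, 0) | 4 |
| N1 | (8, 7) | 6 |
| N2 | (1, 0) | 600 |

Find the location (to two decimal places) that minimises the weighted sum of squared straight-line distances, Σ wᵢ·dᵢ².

The minimiser of Σwᵢ‖p−pᵢ‖² is the weighted centroid p* = (Σwᵢpᵢ)/(Σwᵢ).
Σwᵢ = 1300.
Σwᵢxᵢ = 600·1 + 90·7 + 4·7 + 6·8 + 600·1 = 1906.
Σwᵢyᵢ = 600·7 + 90·8 + 4·0 + 6·7 + 600·0 = 4962.
x* = 1906/1300 = 1.47, y* = 4962/1300 = 3.82.

(1.47, 3.82)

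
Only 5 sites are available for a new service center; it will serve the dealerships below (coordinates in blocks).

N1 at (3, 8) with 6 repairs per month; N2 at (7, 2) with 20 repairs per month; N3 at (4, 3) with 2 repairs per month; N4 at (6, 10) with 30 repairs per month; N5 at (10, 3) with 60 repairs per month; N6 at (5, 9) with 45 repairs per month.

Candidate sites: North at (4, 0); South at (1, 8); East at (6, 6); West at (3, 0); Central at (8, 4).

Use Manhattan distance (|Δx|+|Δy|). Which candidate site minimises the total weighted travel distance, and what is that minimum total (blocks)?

Total weighted distance at each candidate:
  North (4, 0): total = 1510
  South (1, 8): total = 1543
  East (6, 6): total = 860
  West (3, 0): total = 1661
  Central (8, 4): total = 904
Minimum is at East with total 860 blocks.

East, total 860 blocks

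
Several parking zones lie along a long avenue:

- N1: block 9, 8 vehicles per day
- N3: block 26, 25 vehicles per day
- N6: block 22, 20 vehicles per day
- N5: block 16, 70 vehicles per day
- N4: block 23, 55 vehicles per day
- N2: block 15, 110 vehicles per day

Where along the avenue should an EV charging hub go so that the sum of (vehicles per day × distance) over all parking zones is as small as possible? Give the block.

For a sum of weighted absolute distances on a line, the optimum is the weighted median (not the mean). Total weight W = 288; half-weight = 144.
Sort by position and accumulate weight:
  block 9 (N1, w=8) → cum 8
  block 15 (N2, w=110) → cum 118
  block 16 (N5, w=70) → cum 188  ≥ 144 → median here
  block 22 (N6, w=20) → cum 208
  block 23 (N4, w=55) → cum 263
  block 26 (N3, w=25) → cum 288
Optimal location: block 16.

x = 16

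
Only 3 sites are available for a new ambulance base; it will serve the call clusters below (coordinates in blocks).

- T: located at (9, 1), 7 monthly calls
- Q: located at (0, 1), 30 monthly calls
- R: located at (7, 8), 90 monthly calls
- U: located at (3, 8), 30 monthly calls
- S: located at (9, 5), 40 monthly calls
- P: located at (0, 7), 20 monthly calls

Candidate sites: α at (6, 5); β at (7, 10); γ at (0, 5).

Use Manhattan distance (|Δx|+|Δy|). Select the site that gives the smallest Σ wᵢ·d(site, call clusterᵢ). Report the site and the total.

Total weighted distance at each candidate:
  α (6, 5): total = 1169
  β (7, 10): total = 1397
  γ (0, 5): total = 1691
Minimum is at α with total 1169 blocks.

α, total 1169 blocks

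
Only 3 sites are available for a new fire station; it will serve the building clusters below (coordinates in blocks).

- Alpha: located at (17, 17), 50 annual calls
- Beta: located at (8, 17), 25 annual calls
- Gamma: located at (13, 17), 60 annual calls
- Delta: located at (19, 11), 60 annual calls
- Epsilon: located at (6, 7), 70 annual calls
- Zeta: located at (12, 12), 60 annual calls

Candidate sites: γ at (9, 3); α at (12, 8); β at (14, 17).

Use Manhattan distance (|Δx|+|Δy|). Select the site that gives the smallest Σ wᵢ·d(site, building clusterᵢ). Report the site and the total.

Total weighted distance at each candidate:
  γ (9, 3): total = 4845
  α (12, 8): total = 2955
  β (14, 17): total = 2700
Minimum is at β with total 2700 blocks.

β, total 2700 blocks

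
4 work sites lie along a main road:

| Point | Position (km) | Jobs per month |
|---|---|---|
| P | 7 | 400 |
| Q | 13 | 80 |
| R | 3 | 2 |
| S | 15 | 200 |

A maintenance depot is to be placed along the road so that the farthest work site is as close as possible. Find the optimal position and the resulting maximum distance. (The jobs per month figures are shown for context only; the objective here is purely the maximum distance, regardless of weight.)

The 1-center on a line is the midpoint of the two extreme points: leftmost at 3, rightmost at 15.
Optimal location = (3 + 15)/2 = 9; maximum distance = (15 − 3)/2 = 6.

location 9, max distance 6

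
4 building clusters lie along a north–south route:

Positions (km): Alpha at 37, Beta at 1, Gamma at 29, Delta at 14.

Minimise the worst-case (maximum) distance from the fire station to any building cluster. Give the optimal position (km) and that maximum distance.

The 1-center on a line is the midpoint of the two extreme points: leftmost at 1, rightmost at 37.
Optimal location = (1 + 37)/2 = 19; maximum distance = (37 − 1)/2 = 18.

location 19, max distance 18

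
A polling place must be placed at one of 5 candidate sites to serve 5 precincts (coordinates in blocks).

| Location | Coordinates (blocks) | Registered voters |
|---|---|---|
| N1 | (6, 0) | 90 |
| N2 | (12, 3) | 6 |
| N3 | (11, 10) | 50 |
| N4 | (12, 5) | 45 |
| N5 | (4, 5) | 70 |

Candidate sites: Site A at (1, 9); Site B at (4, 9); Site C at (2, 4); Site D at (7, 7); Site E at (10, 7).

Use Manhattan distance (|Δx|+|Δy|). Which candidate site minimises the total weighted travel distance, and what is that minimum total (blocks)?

Total weighted distance at each candidate:
  Site A (1, 9): total = 3077
  Site B (4, 9): total = 2294
  Site C (2, 4): total = 2241
  Site D (7, 7): total = 1789
  Site E (10, 7): total = 1966
Minimum is at Site D with total 1789 blocks.

Site D, total 1789 blocks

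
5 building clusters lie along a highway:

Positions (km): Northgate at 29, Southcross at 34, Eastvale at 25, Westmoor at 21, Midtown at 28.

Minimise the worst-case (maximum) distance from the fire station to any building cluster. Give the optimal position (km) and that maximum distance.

location 27.5, max distance 6.5

The 1-center on a line is the midpoint of the two extreme points: leftmost at 21, rightmost at 34.
Optimal location = (21 + 34)/2 = 27.5; maximum distance = (34 − 21)/2 = 6.5.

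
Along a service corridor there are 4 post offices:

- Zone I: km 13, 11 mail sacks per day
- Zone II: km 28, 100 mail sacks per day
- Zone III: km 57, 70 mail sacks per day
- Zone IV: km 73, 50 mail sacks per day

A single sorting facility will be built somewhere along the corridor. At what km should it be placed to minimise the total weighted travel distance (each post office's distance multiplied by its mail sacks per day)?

x = 57

For a sum of weighted absolute distances on a line, the optimum is the weighted median (not the mean). Total weight W = 231; half-weight = 115.5.
Sort by position and accumulate weight:
  km 13 (Zone I, w=11) → cum 11
  km 28 (Zone II, w=100) → cum 111
  km 57 (Zone III, w=70) → cum 181  ≥ 115.5 → median here
  km 73 (Zone IV, w=50) → cum 231
Optimal location: km 57.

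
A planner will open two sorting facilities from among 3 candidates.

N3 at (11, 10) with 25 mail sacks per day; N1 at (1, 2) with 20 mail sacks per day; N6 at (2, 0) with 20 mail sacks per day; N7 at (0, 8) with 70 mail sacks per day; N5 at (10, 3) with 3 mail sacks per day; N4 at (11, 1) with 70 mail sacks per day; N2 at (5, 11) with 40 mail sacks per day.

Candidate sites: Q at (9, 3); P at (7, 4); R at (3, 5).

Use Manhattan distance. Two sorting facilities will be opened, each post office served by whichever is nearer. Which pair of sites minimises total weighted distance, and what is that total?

Evaluate every pair (each demand assigned to the nearer of the two):
  {Q, R}: total = 1468
  {P, R}: total = 1712
  {Q, P}: total = 1978
Best pair: {Q, R} with total 1468.

{Q, R}, total 1468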